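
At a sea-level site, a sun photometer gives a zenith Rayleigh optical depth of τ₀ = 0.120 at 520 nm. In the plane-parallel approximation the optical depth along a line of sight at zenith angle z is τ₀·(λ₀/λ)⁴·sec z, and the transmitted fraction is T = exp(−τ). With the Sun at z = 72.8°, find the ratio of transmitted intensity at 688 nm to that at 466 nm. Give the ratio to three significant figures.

1.64

Airmass: sec 72.8° = 3.3817.
τ(688 nm) = 0.120 × (520/688)⁴ × 3.3817 = 0.120 × 0.3263 × 3.3817 = 0.1324.
τ(466 nm) = 0.120 × (520/466)⁴ × 3.3817 = 0.120 × 1.5505 × 3.3817 = 0.6292.
T(688)/T(466) = exp(τ_B − τ_A) = exp(0.4968) = 1.6434.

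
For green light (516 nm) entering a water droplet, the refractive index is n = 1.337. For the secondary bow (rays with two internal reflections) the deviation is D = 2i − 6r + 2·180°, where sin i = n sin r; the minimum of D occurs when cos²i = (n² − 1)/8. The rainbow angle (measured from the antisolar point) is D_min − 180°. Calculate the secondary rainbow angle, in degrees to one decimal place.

51.9°

cos²i = (1.78757 − 1)/8 = 0.09845; i = arccos(0.31376) = 71.714°.
sin r = sin 71.714°/1.337 = 0.71017; r = 45.249°.
D_min = 2·71.714° − 6·45.249° + 360° = 231.934°.
Rainbow angle = D_min − 180° = 51.934°.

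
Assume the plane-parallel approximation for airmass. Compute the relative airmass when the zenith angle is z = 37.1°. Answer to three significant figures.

1.25

X = sec z = 1/cos 37.1° = 1/0.7976 = 1.2538.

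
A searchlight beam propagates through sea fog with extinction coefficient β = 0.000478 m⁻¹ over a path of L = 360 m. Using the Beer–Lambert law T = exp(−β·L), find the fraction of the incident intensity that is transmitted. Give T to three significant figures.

τ = β·L = 0.000478 × 360 = 0.1721.
T = exp(−0.1721) = 0.8419.

0.842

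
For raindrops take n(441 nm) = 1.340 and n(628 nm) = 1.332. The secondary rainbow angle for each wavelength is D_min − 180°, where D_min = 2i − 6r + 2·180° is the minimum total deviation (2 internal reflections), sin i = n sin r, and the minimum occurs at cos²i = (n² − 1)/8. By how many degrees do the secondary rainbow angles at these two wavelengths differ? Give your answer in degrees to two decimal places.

At 441 nm (n = 1.340): cos²i = 0.09945 → i = 71.618°, r = 45.088°, D_min = 232.709°, rainbow angle = 52.709°.
At 628 nm (n = 1.332): cos²i = 0.09678 → i = 71.875°, r = 45.520°, D_min = 230.628°, rainbow angle = 50.628°.
Angular width = |52.709° − 50.628°| = 2.080°.

2.08°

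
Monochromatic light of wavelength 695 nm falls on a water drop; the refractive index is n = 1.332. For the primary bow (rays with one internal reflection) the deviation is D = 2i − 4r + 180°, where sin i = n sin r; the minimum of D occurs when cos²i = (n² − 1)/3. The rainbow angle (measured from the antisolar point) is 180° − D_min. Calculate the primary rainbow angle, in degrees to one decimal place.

42.2°

cos²i = (1.77422 − 1)/3 = 0.25807; i = arccos(0.50801) = 59.469°.
sin r = sin 59.469°/1.332 = 0.64666; r = 40.290°.
D_min = 2·59.469° − 4·40.290° + 180° = 137.776°.
Rainbow angle = 180° − D_min = 42.224°.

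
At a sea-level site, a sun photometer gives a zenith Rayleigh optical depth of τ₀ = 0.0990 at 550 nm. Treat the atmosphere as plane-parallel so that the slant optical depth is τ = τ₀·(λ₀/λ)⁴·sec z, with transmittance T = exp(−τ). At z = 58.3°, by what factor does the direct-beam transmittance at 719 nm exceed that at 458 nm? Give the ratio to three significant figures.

1.39

Airmass: sec 58.3° = 1.9031.
τ(719 nm) = 0.0990 × (550/719)⁴ × 1.9031 = 0.0990 × 0.3424 × 1.9031 = 0.0645.
τ(458 nm) = 0.0990 × (550/458)⁴ × 1.9031 = 0.0990 × 2.0796 × 1.9031 = 0.3918.
T(719)/T(458) = exp(τ_B − τ_A) = exp(0.3273) = 1.3872.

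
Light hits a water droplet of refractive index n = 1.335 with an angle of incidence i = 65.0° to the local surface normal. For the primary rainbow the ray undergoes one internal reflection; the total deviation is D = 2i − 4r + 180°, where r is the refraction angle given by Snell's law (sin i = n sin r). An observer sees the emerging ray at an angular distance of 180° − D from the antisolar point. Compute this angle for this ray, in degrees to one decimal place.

sin r = sin 65.0° / 1.335 = 0.9063/1.335 = 0.6789; r = 42.76°.
D = 2·65.0° − 4·42.76° + 180° = 130.00° − 171.03° + 180° = 138.97°.
Angle from antisolar point = 180° − D = 41.03°.

41.0°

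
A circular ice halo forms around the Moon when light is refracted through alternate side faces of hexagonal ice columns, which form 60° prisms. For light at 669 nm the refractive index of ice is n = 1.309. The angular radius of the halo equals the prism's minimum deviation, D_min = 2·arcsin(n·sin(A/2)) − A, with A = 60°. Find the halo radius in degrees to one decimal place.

21.8°

n·sin(A/2) = 1.309 × sin 30° = 1.309 × 0.5000 = 0.6545.
D_min = 2·arcsin(0.6545) − 60° = 2 × 40.882° − 60° = 21.763°.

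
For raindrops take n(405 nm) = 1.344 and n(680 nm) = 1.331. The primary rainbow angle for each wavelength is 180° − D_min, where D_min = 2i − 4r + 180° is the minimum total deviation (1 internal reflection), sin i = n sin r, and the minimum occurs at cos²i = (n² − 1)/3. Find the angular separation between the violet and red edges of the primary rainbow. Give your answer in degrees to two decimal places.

1.86°

At 405 nm (n = 1.344): cos²i = 0.26878 → i = 58.772°, r = 39.512°, D_min = 139.495°, rainbow angle = 40.505°.
At 680 nm (n = 1.331): cos²i = 0.25719 → i = 59.527°, r = 40.356°, D_min = 137.630°, rainbow angle = 42.370°.
Angular width = |40.505° − 42.370°| = 1.865°.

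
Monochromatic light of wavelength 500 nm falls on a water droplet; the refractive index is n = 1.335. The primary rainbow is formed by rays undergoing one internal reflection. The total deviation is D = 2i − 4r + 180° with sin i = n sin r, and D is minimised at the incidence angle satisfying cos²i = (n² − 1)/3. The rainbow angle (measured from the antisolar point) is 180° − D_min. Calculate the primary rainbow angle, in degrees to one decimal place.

cos²i = (1.78222 − 1)/3 = 0.26074; i = arccos(0.51063) = 59.294°.
sin r = sin 59.294°/1.335 = 0.64405; r = 40.094°.
D_min = 2·59.294° − 4·40.094° + 180° = 138.212°.
Rainbow angle = 180° − D_min = 41.788°.

41.8°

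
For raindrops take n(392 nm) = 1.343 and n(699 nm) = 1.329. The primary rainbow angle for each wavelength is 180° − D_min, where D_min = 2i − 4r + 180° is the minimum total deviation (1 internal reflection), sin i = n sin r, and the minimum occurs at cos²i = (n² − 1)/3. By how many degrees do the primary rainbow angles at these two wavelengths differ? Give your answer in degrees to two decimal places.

At 392 nm (n = 1.343): cos²i = 0.26788 → i = 58.830°, r = 39.577°, D_min = 139.354°, rainbow angle = 40.646°.
At 699 nm (n = 1.329): cos²i = 0.25541 → i = 59.643°, r = 40.487°, D_min = 137.337°, rainbow angle = 42.663°.
Angular width = |40.646° − 42.663°| = 2.017°.

2.02°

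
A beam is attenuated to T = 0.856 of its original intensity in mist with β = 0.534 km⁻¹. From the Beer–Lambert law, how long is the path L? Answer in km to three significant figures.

Beer–Lambert: T = exp(−βL) ⇒ L = −ln(T)/β = −ln(0.856)/0.534 = 0.1555/0.534 = 0.2912 km.

0.291 km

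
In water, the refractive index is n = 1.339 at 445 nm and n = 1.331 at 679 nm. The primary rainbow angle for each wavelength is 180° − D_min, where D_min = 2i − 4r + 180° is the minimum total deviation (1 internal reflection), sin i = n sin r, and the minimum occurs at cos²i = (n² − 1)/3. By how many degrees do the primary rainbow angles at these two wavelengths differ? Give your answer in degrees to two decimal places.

1.16°

At 445 nm (n = 1.339): cos²i = 0.26431 → i = 59.062°, r = 39.834°, D_min = 138.786°, rainbow angle = 41.214°.
At 679 nm (n = 1.331): cos²i = 0.25719 → i = 59.527°, r = 40.356°, D_min = 137.630°, rainbow angle = 42.370°.
Angular width = |41.214° − 42.370°| = 1.156°.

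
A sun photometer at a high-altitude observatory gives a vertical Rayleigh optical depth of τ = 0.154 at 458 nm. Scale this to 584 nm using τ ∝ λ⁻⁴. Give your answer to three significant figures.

τ(584 nm) = τ(458 nm) × (458/584)⁴ = 0.154 × (0.7842)⁴ = 0.154 × 0.3783 = 0.0583.

0.0583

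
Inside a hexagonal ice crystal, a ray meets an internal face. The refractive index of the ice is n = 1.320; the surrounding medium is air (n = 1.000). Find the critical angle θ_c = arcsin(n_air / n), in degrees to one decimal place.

sin θ_c = n_air / n = 1.000 / 1.320 = 0.7576.
θ_c = arcsin(0.7576) = 49.25°.

49.3°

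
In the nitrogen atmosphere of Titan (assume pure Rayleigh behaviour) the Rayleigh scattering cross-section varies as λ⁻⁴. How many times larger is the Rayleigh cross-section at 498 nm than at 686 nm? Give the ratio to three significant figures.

3.60

Rayleigh scattering ∝ λ⁻⁴, so the ratio of coefficients is the inverse fourth power of the wavelength ratio.
σ(498)/σ(686) = (686/498)⁴ = (1.3775)⁴ = 3.601.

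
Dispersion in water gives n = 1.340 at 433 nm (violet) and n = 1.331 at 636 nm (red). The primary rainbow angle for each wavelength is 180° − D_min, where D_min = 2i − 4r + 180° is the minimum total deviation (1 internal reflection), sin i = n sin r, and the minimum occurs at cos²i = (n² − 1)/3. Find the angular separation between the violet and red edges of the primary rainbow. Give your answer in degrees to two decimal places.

1.30°

At 433 nm (n = 1.340): cos²i = 0.26520 → i = 59.004°, r = 39.770°, D_min = 138.929°, rainbow angle = 41.071°.
At 636 nm (n = 1.331): cos²i = 0.25719 → i = 59.527°, r = 40.356°, D_min = 137.630°, rainbow angle = 42.370°.
Angular width = |41.071° − 42.370°| = 1.299°.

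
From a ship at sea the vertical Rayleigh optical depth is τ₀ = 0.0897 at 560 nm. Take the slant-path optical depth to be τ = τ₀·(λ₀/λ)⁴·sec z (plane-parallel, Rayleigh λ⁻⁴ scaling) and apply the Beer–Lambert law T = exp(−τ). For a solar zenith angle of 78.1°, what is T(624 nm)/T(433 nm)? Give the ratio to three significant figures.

2.55

Airmass: sec 78.1° = 4.8496.
τ(624 nm) = 0.0897 × (560/624)⁴ × 4.8496 = 0.0897 × 0.6487 × 4.8496 = 0.2822.
τ(433 nm) = 0.0897 × (560/433)⁴ × 4.8496 = 0.0897 × 2.7977 × 4.8496 = 1.2170.
T(624)/T(433) = exp(τ_B − τ_A) = exp(0.9348) = 2.5468.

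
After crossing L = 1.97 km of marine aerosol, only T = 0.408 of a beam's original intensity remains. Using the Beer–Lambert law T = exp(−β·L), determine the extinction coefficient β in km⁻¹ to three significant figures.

0.455 km⁻¹

Beer–Lambert: T = exp(−βL) ⇒ β = −ln(T)/L = −ln(0.408)/1.97 = 0.8965/1.97 = 0.4551 km⁻¹.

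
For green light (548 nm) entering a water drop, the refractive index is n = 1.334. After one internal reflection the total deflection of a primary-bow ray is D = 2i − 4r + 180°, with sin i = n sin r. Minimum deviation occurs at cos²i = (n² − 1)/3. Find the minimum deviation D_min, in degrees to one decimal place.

cos²i = (1.77956 − 1)/3 = 0.25985; i = arccos(0.50976) = 59.352°.
sin r = sin 59.352°/1.334 = 0.64492; r = 40.159°.
D_min = 2·59.352° − 4·40.159° + 180° = 138.067°.

138.1°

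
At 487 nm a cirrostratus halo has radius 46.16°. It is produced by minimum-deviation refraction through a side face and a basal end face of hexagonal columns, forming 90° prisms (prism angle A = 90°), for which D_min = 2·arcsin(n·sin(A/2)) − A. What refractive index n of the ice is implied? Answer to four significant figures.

1.312

Rearranging: n = sin((D_min + A)/2) / sin(A/2).
(D_min + A)/2 = (46.16° + 90°)/2 = 68.080°.
n = sin 68.080° / sin 45° = 0.9277 / 0.7071 = 1.3120.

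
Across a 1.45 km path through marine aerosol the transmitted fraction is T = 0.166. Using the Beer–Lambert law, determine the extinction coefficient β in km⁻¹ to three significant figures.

Beer–Lambert: T = exp(−βL) ⇒ β = −ln(T)/L = −ln(0.166)/1.45 = 1.7958/1.45 = 1.238 km⁻¹.

1.24 km⁻¹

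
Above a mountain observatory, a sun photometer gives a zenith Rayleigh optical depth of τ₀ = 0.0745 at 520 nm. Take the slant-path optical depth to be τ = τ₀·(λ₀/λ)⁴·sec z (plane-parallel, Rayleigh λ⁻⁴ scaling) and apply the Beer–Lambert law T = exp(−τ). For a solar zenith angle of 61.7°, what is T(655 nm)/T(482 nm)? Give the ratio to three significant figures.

Airmass: sec 61.7° = 2.1093.
τ(655 nm) = 0.0745 × (520/655)⁴ × 2.1093 = 0.0745 × 0.3972 × 2.1093 = 0.0624.
τ(482 nm) = 0.0745 × (520/482)⁴ × 2.1093 = 0.0745 × 1.3546 × 2.1093 = 0.2129.
T(655)/T(482) = exp(τ_B − τ_A) = exp(0.1505) = 1.1624.

1.16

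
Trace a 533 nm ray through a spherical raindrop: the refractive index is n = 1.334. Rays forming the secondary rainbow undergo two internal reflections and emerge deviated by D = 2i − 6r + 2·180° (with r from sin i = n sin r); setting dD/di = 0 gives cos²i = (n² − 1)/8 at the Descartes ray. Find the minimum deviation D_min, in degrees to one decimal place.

231.2°

cos²i = (1.77956 − 1)/8 = 0.09744; i = arccos(0.31216) = 71.810°.
sin r = sin 71.810°/1.334 = 0.71217; r = 45.411°.
D_min = 2·71.810° − 6·45.411° + 360° = 231.153°.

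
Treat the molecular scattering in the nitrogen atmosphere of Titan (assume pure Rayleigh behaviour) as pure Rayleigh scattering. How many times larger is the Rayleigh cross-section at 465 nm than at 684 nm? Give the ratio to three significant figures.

Rayleigh scattering ∝ λ⁻⁴, so the ratio of coefficients is the inverse fourth power of the wavelength ratio.
σ(465)/σ(684) = (684/465)⁴ = (1.4710)⁴ = 4.682.

4.68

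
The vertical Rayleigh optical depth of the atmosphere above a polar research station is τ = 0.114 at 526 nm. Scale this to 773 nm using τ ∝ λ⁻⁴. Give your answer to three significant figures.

τ(773 nm) = τ(526 nm) × (526/773)⁴ = 0.114 × (0.6805)⁴ = 0.114 × 0.2144 = 0.0244.

0.0244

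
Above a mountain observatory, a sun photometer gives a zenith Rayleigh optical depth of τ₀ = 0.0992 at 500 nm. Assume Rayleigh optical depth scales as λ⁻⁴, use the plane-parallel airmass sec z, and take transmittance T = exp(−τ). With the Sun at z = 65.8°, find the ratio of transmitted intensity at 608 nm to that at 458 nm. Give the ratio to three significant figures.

Airmass: sec 65.8° = 2.4395.
τ(608 nm) = 0.0992 × (500/608)⁴ × 2.4395 = 0.0992 × 0.4574 × 2.4395 = 0.1107.
τ(458 nm) = 0.0992 × (500/458)⁴ × 2.4395 = 0.0992 × 1.4204 × 2.4395 = 0.3437.
T(608)/T(458) = exp(τ_B − τ_A) = exp(0.2331) = 1.2625.

1.26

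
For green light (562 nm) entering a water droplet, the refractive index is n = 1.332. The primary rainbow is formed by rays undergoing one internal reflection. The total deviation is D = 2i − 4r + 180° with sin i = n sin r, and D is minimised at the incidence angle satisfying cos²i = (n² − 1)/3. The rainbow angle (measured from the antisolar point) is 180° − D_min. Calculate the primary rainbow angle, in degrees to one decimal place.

cos²i = (1.77422 − 1)/3 = 0.25807; i = arccos(0.50801) = 59.469°.
sin r = sin 59.469°/1.332 = 0.64666; r = 40.290°.
D_min = 2·59.469° − 4·40.290° + 180° = 137.776°.
Rainbow angle = 180° − D_min = 42.224°.

42.2°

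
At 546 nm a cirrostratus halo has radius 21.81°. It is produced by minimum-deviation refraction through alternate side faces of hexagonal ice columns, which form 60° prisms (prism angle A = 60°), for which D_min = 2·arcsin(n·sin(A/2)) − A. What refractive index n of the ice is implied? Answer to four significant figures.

Rearranging: n = sin((D_min + A)/2) / sin(A/2).
(D_min + A)/2 = (21.81° + 60°)/2 = 40.905°.
n = sin 40.905° / sin 30° = 0.6548 / 0.5000 = 1.3096.

1.310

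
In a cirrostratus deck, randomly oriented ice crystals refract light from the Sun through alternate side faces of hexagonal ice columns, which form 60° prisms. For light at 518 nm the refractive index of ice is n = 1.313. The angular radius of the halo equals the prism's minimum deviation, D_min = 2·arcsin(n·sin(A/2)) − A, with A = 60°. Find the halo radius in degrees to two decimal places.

22.07°

n·sin(A/2) = 1.313 × sin 30° = 1.313 × 0.5000 = 0.6565.
D_min = 2·arcsin(0.6565) − 60° = 2 × 41.033° − 60° = 22.067°.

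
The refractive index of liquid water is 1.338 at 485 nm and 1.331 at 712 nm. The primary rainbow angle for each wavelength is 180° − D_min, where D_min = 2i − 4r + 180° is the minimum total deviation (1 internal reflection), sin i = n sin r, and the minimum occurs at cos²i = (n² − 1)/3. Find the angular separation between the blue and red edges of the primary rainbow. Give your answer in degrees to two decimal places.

At 485 nm (n = 1.338): cos²i = 0.26341 → i = 59.120°, r = 39.899°, D_min = 138.643°, rainbow angle = 41.357°.
At 712 nm (n = 1.331): cos²i = 0.25719 → i = 59.527°, r = 40.356°, D_min = 137.630°, rainbow angle = 42.370°.
Angular width = |41.357° − 42.370°| = 1.013°.

1.01°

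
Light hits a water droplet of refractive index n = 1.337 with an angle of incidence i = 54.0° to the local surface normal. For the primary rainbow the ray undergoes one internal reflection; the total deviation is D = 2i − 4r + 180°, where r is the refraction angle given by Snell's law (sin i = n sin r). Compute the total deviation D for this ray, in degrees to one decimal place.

139.1°

sin r = sin 54.0° / 1.337 = 0.8090/1.337 = 0.6051; r = 37.24°.
D = 2·54.0° − 4·37.24° + 180° = 108.00° − 148.94° + 180° = 139.06°.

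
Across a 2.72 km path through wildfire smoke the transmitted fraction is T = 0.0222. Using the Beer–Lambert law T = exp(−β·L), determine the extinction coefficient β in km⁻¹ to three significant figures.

Beer–Lambert: T = exp(−βL) ⇒ β = −ln(T)/L = −ln(0.0222)/2.72 = 3.8077/2.72 = 1.4 km⁻¹.

1.40 km⁻¹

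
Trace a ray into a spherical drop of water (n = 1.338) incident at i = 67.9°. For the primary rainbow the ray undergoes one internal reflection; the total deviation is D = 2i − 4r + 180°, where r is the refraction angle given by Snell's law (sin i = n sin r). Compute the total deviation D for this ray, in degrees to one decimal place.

sin r = sin 67.9° / 1.338 = 0.9265/1.338 = 0.6925; r = 43.83°.
D = 2·67.9° − 4·43.83° + 180° = 135.80° − 175.30° + 180° = 140.50°.

140.5°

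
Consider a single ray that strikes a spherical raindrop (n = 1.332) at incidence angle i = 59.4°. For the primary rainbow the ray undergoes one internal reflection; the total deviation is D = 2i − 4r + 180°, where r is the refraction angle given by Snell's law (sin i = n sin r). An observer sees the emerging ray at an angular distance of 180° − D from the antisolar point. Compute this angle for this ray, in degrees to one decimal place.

sin r = sin 59.4° / 1.332 = 0.8607/1.332 = 0.6462; r = 40.26°.
D = 2·59.4° − 4·40.26° + 180° = 118.80° − 161.02° + 180° = 137.78°.
Angle from antisolar point = 180° − D = 42.22°.

42.2°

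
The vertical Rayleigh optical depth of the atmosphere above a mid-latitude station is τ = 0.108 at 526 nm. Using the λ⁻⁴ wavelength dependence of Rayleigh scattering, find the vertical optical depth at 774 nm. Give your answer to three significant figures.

0.0230

τ(774 nm) = τ(526 nm) × (526/774)⁴ = 0.108 × (0.6796)⁴ = 0.108 × 0.2133 = 0.0230.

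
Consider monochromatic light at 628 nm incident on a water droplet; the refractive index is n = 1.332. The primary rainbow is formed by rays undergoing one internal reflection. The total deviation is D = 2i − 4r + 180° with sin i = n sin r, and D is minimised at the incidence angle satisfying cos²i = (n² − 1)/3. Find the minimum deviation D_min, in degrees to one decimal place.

cos²i = (1.77422 − 1)/3 = 0.25807; i = arccos(0.50801) = 59.469°.
sin r = sin 59.469°/1.332 = 0.64666; r = 40.290°.
D_min = 2·59.469° − 4·40.290° + 180° = 137.776°.

137.8°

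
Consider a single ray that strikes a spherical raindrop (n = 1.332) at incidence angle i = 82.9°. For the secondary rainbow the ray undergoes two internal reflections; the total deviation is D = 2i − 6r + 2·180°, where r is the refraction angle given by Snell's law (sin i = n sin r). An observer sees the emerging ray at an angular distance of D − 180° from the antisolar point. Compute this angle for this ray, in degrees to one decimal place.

sin r = sin 82.9° / 1.332 = 0.9923/1.332 = 0.7450; r = 48.16°.
D = 2·82.9° − 6·48.16° + 2·180° = 165.80° − 288.95° + 360° = 236.85°.
Angle from antisolar point = D − 180° = 56.85°.

56.8°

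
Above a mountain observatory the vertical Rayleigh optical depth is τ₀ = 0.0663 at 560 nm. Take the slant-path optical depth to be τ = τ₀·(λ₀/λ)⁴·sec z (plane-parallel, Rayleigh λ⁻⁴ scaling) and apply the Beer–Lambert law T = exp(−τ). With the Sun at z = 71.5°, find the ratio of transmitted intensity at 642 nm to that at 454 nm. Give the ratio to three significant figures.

1.44

Airmass: sec 71.5° = 3.1515.
τ(642 nm) = 0.0663 × (560/642)⁴ × 3.1515 = 0.0663 × 0.5789 × 3.1515 = 0.1210.
τ(454 nm) = 0.0663 × (560/454)⁴ × 3.1515 = 0.0663 × 2.3149 × 3.1515 = 0.4837.
T(642)/T(454) = exp(τ_B − τ_A) = exp(0.3627) = 1.4372.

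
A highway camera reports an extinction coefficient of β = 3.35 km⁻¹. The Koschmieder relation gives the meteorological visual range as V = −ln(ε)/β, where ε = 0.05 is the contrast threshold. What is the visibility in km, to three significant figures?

0.894 km

V = −ln(0.05) / 3.35 = 2.996 / 3.35 = 0.8942 km.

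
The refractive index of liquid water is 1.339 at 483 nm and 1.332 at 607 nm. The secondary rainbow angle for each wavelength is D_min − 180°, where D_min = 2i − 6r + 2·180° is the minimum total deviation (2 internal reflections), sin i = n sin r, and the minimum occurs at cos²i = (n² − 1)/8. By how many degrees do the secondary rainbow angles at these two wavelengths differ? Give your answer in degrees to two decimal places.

At 483 nm (n = 1.339): cos²i = 0.09912 → i = 71.650°, r = 45.141°, D_min = 232.451°, rainbow angle = 52.451°.
At 607 nm (n = 1.332): cos²i = 0.09678 → i = 71.875°, r = 45.520°, D_min = 230.628°, rainbow angle = 50.628°.
Angular width = |52.451° − 50.628°| = 1.823°.

1.82°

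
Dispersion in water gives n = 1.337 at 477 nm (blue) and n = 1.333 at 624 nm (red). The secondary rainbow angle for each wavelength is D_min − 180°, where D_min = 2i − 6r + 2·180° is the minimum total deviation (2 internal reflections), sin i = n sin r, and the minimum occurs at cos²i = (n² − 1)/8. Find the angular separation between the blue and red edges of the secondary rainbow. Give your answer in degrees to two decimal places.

At 477 nm (n = 1.337): cos²i = 0.09845 → i = 71.714°, r = 45.249°, D_min = 231.934°, rainbow angle = 51.934°.
At 624 nm (n = 1.333): cos²i = 0.09711 → i = 71.843°, r = 45.466°, D_min = 230.891°, rainbow angle = 50.891°.
Angular width = |51.934° − 50.891°| = 1.043°.

1.04°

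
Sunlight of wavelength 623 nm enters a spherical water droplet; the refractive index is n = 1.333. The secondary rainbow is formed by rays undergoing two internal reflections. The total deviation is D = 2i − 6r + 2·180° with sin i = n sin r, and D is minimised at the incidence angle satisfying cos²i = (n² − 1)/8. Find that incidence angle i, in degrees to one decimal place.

cos²i = (1.333² − 1)/8 = (1.77689 − 1)/8 = 0.09711.
cos i = 0.31163, so i = 71.843°.

71.8°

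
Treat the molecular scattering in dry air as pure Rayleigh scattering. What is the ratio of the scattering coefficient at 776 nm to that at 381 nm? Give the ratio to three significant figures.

Rayleigh scattering ∝ λ⁻⁴, so the ratio of coefficients is the inverse fourth power of the wavelength ratio.
σ(776)/σ(381) = (381/776)⁴ = (0.4910)⁴ = 0.05811.

0.0581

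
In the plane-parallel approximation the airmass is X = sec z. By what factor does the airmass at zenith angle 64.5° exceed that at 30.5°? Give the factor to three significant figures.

X(64.5°)/X(30.5°) = sec 64.5° / sec 30.5° = cos 30.5° / cos 64.5° = 0.8616/0.4305 = 2.0014.

2.00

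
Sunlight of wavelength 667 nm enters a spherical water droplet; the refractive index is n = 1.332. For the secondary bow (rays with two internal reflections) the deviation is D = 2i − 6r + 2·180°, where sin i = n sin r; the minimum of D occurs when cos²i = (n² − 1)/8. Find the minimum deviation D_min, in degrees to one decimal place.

230.6°

cos²i = (1.77422 − 1)/8 = 0.09678; i = arccos(0.31109) = 71.875°.
sin r = sin 71.875°/1.332 = 0.71350; r = 45.520°.
D_min = 2·71.875° − 6·45.520° + 360° = 230.628°.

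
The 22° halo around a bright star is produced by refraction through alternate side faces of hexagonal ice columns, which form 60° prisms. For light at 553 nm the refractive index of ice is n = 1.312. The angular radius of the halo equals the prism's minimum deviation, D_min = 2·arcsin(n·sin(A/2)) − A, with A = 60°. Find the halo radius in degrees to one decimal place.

22.0°

n·sin(A/2) = 1.312 × sin 30° = 1.312 × 0.5000 = 0.6560.
D_min = 2·arcsin(0.6560) − 60° = 2 × 40.996° − 60° = 21.991°.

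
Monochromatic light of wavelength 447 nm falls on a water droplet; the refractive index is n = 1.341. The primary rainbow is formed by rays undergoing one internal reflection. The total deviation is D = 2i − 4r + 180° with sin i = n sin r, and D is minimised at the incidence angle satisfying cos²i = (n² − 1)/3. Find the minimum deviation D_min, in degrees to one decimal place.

cos²i = (1.79828 − 1)/3 = 0.26609; i = arccos(0.51584) = 58.946°.
sin r = sin 58.946°/1.341 = 0.63884; r = 39.705°.
D_min = 2·58.946° − 4·39.705° + 180° = 139.071°.

139.1°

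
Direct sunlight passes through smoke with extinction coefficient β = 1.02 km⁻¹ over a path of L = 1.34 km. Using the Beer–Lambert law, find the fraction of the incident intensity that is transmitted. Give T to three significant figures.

0.255

τ = β·L = 1.02 × 1.34 = 1.3668.
T = exp(−1.3668) = 0.2549.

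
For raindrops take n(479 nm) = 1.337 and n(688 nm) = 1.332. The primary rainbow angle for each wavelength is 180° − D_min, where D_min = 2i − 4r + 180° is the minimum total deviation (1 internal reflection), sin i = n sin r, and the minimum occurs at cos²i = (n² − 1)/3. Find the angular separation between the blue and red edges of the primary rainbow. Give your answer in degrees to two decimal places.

0.72°

At 479 nm (n = 1.337): cos²i = 0.26252 → i = 59.178°, r = 39.964°, D_min = 138.500°, rainbow angle = 41.500°.
At 688 nm (n = 1.332): cos²i = 0.25807 → i = 59.469°, r = 40.290°, D_min = 137.776°, rainbow angle = 42.224°.
Angular width = |41.500° − 42.224°| = 0.724°.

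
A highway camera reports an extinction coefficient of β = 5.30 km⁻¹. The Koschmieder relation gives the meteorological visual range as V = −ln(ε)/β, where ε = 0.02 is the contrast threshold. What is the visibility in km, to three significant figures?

0.738 km

V = −ln(0.02) / 5.30 = 3.912 / 5.30 = 0.7381 km.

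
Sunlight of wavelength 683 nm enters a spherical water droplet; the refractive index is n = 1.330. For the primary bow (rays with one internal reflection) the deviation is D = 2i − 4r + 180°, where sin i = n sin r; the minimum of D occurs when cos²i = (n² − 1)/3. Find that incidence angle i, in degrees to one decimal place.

cos²i = (1.330² − 1)/3 = (1.76890 − 1)/3 = 0.25630.
cos i = 0.50626, so i = 59.585°.

59.6°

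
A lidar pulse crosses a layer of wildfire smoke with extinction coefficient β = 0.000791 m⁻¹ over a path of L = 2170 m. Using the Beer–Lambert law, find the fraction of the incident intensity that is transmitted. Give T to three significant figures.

0.180

τ = β·L = 0.000791 × 2170 = 1.7165.
T = exp(−1.7165) = 0.1797.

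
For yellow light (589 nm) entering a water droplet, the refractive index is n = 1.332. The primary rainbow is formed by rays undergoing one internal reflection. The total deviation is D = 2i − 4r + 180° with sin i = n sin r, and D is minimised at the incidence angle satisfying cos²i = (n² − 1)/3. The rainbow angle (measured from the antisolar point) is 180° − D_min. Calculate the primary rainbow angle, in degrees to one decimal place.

cos²i = (1.77422 − 1)/3 = 0.25807; i = arccos(0.50801) = 59.469°.
sin r = sin 59.469°/1.332 = 0.64666; r = 40.290°.
D_min = 2·59.469° − 4·40.290° + 180° = 137.776°.
Rainbow angle = 180° − D_min = 42.224°.

42.2°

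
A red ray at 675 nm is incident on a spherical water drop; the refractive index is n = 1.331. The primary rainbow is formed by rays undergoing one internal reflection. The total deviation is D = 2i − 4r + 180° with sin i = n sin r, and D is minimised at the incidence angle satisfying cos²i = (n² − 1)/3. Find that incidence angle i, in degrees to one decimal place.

cos²i = (1.331² − 1)/3 = (1.77156 − 1)/3 = 0.25719.
cos i = 0.50714, so i = 59.527°.

59.5°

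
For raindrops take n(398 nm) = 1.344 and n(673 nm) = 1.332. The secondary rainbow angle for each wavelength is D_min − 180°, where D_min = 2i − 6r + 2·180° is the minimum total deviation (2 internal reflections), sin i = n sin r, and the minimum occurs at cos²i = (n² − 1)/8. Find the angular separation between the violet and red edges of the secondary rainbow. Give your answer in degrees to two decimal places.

At 398 nm (n = 1.344): cos²i = 0.10079 → i = 71.490°, r = 44.874°, D_min = 233.733°, rainbow angle = 53.733°.
At 673 nm (n = 1.332): cos²i = 0.09678 → i = 71.875°, r = 45.520°, D_min = 230.628°, rainbow angle = 50.628°.
Angular width = |53.733° − 50.628°| = 3.104°.

3.10°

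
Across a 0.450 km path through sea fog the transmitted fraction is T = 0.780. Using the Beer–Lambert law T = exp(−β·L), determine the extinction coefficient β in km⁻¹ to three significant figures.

0.552 km⁻¹

Beer–Lambert: T = exp(−βL) ⇒ β = −ln(T)/L = −ln(0.780)/0.450 = 0.2485/0.450 = 0.5521 km⁻¹.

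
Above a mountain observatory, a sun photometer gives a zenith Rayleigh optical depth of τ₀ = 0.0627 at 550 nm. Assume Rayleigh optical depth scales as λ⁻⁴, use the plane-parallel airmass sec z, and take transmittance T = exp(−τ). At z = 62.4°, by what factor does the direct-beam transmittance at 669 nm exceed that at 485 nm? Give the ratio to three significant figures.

1.18

Airmass: sec 62.4° = 2.1584.
τ(669 nm) = 0.0627 × (550/669)⁴ × 2.1584 = 0.0627 × 0.4568 × 2.1584 = 0.0618.
τ(485 nm) = 0.0627 × (550/485)⁴ × 2.1584 = 0.0627 × 1.6538 × 2.1584 = 0.2238.
T(669)/T(485) = exp(τ_B − τ_A) = exp(0.1620) = 1.1759.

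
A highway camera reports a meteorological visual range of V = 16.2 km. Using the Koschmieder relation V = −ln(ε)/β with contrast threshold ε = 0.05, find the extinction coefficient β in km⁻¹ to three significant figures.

0.185 km⁻¹

β = −ln(0.05) / V = 2.996 / 16.2 = 0.1849 km⁻¹.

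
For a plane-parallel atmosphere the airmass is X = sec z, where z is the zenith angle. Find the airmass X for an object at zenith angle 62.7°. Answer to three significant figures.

2.18

X = sec z = 1/cos 62.7° = 1/0.4586 = 2.1803.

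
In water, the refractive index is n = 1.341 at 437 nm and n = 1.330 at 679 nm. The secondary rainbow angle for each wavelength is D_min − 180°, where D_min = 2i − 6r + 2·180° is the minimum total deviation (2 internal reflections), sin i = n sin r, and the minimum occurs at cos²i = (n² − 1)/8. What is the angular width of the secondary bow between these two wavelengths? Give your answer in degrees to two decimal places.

At 437 nm (n = 1.341): cos²i = 0.09979 → i = 71.586°, r = 45.034°, D_min = 232.966°, rainbow angle = 52.966°.
At 679 nm (n = 1.330): cos²i = 0.09611 → i = 71.940°, r = 45.630°, D_min = 230.101°, rainbow angle = 50.101°.
Angular width = |52.966° − 50.101°| = 2.865°.

2.86°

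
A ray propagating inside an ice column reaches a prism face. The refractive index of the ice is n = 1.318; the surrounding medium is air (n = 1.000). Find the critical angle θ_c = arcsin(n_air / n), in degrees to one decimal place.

sin θ_c = n_air / n = 1.000 / 1.318 = 0.7587.
θ_c = arcsin(0.7587) = 49.35°.

49.4°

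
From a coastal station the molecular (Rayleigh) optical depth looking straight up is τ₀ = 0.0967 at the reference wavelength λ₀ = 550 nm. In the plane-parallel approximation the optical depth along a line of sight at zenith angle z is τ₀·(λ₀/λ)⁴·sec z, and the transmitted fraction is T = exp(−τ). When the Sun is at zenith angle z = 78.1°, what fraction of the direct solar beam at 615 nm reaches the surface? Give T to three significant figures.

0.741

sec 78.1° = 4.8496.
τ = 0.0967 × (550/615)⁴ × 4.8496 = 0.0967 × 0.6397 × 4.8496 = 0.3000.
T = exp(−0.3000) = 0.7408.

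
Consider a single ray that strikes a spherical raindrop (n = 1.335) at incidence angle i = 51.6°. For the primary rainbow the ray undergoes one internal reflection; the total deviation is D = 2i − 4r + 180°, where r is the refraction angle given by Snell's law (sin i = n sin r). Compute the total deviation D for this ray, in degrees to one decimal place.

139.4°

sin r = sin 51.6° / 1.335 = 0.7837/1.335 = 0.5870; r = 35.95°.
D = 2·51.6° − 4·35.95° + 180° = 103.20° − 143.79° + 180° = 139.41°.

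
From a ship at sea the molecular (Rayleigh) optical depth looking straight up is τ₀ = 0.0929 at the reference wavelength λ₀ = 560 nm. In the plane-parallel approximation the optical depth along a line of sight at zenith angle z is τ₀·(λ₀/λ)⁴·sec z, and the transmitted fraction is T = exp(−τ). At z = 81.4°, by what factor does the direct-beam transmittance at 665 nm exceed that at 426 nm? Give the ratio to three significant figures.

4.68

Airmass: sec 81.4° = 6.6874.
τ(665 nm) = 0.0929 × (560/665)⁴ × 6.6874 = 0.0929 × 0.5029 × 6.6874 = 0.3124.
τ(426 nm) = 0.0929 × (560/426)⁴ × 6.6874 = 0.0929 × 2.9862 × 6.6874 = 1.8552.
T(665)/T(426) = exp(τ_B − τ_A) = exp(1.5428) = 4.6775.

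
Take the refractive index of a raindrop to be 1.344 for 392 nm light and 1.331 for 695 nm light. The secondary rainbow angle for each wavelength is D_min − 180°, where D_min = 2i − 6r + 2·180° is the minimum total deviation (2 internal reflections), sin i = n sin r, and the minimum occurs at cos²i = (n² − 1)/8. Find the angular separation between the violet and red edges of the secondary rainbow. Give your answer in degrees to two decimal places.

At 392 nm (n = 1.344): cos²i = 0.10079 → i = 71.490°, r = 44.874°, D_min = 233.733°, rainbow angle = 53.733°.
At 695 nm (n = 1.331): cos²i = 0.09645 → i = 71.907°, r = 45.575°, D_min = 230.365°, rainbow angle = 50.365°.
Angular width = |53.733° − 50.365°| = 3.368°.

3.37°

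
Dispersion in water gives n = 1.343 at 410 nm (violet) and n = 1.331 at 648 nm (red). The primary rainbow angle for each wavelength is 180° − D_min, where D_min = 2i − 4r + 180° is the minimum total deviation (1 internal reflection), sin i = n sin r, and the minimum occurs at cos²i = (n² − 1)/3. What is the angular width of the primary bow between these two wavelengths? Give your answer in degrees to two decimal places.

At 410 nm (n = 1.343): cos²i = 0.26788 → i = 58.830°, r = 39.577°, D_min = 139.354°, rainbow angle = 40.646°.
At 648 nm (n = 1.331): cos²i = 0.25719 → i = 59.527°, r = 40.356°, D_min = 137.630°, rainbow angle = 42.370°.
Angular width = |40.646° − 42.370°| = 1.724°.

1.72°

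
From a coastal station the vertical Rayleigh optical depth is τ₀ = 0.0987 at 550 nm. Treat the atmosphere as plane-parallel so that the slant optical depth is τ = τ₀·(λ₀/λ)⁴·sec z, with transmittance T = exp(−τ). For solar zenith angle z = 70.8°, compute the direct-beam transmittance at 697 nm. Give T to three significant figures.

sec 70.8° = 3.0407.
τ = 0.0987 × (550/697)⁴ × 3.0407 = 0.0987 × 0.3877 × 3.0407 = 0.1164.
T = exp(−0.1164) = 0.8902.

0.890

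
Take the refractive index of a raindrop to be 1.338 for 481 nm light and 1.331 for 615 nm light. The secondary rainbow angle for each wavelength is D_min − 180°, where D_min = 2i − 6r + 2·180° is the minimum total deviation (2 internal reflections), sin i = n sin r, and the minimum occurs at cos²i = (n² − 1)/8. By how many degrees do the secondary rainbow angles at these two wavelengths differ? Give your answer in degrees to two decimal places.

At 481 nm (n = 1.338): cos²i = 0.09878 → i = 71.682°, r = 45.195°, D_min = 232.193°, rainbow angle = 52.193°.
At 615 nm (n = 1.331): cos²i = 0.09645 → i = 71.907°, r = 45.575°, D_min = 230.365°, rainbow angle = 50.365°.
Angular width = |52.193° − 50.365°| = 1.828°.

1.83°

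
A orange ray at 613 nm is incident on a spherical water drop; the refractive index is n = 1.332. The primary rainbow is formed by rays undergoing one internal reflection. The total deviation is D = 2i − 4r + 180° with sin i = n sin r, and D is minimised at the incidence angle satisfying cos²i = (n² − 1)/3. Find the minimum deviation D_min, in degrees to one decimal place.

cos²i = (1.77422 − 1)/3 = 0.25807; i = arccos(0.50801) = 59.469°.
sin r = sin 59.469°/1.332 = 0.64666; r = 40.290°.
D_min = 2·59.469° − 4·40.290° + 180° = 137.776°.

137.8°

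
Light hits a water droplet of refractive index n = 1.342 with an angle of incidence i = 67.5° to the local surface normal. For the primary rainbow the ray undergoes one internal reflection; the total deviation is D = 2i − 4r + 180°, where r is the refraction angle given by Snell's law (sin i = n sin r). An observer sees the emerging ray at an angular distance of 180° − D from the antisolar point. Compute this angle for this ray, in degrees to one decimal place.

39.0°

sin r = sin 67.5° / 1.342 = 0.9239/1.342 = 0.6884; r = 43.51°.
D = 2·67.5° − 4·43.51° + 180° = 135.00° − 174.03° + 180° = 140.97°.
Angle from antisolar point = 180° − D = 39.03°.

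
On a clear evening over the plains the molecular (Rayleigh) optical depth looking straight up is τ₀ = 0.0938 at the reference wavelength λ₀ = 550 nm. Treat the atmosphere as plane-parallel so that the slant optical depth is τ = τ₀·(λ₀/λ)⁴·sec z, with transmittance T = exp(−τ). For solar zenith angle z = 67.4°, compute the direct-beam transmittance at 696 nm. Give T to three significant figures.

sec 67.4° = 2.6022.
τ = 0.0938 × (550/696)⁴ × 2.6022 = 0.0938 × 0.3900 × 2.6022 = 0.0952.
T = exp(−0.0952) = 0.9092.

0.909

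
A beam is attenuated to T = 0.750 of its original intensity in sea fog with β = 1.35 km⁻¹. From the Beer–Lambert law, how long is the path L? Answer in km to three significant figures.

Beer–Lambert: T = exp(−βL) ⇒ L = −ln(T)/β = −ln(0.750)/1.35 = 0.2877/1.35 = 0.2131 km.

0.213 km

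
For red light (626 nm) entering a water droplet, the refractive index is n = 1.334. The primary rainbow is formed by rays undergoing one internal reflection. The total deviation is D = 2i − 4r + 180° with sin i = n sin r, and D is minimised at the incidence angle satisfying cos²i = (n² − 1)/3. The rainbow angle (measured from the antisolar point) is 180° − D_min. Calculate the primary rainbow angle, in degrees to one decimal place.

41.9°

cos²i = (1.77956 − 1)/3 = 0.25985; i = arccos(0.50976) = 59.352°.
sin r = sin 59.352°/1.334 = 0.64492; r = 40.159°.
D_min = 2·59.352° − 4·40.159° + 180° = 138.067°.
Rainbow angle = 180° − D_min = 41.933°.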